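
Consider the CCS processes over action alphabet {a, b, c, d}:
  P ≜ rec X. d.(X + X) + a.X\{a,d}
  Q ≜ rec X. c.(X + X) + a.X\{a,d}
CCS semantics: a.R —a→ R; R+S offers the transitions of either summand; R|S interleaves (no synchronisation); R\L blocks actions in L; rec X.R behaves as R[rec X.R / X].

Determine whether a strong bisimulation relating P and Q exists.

P ≁ Q

P's transition system — 3 states:
  p0 = rec X. d.(X + X) + a.X\{a,d} has moves -a-> p1, -d-> p2
  p1 = (rec X. d.(X + X) + a.X\{a,d})\{a,d} has moves (no moves)
  p2 = (rec X. d.(X + X) + a.X\{a,d}) + (rec X. d.(X + X) + a.X\{a,d}) has moves -a-> p1, -d-> p2
Q's transition system — 4 states:
  q0 = rec X. c.(X + X) + a.X\{a,d} has moves -a-> q1, -c-> q2
  q1 = (rec X. c.(X + X) + a.X\{a,d})\{a,d} has moves -c-> q3
  q2 = (rec X. c.(X + X) + a.X\{a,d}) + (rec X. c.(X + X) + a.X\{a,d}) has moves -a-> q1, -c-> q2
  q3 = ((rec X. c.(X + X) + a.X\{a,d}) + (rec X. c.(X + X) + a.X\{a,d}))\{a,d} has moves -c-> q3
Partition-refinement fixed point:
  B0 = {p0, p2}
  B1 = {p1}
  B2 = {q0, q2}
  B3 = {q1, q3}
p0 ∈ B0, q0 ∈ B2 → different blocks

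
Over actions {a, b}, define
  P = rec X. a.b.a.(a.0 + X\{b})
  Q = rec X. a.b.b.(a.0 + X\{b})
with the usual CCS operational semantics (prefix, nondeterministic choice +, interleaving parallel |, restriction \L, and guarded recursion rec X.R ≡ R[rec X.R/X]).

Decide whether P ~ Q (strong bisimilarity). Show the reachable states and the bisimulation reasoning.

LTS(P): 6 reachable states
  u0 = rec X. a.b.a.(a.0 + X\{b}) :: =a=> u1
  u1 = b.a.(a.0 + (rec X. a.b.a.(a.0 + X\{b}))\{b}) :: =b=> u2
  u2 = a.(a.0 + (rec X. a.b.a.(a.0 + X\{b}))\{b}) :: =a=> u3
  u3 = a.0 + (rec X. a.b.a.(a.0 + X\{b}))\{b} :: =a=> u4, =a=> u5
  u4 = (b.a.(a.0 + (rec X. a.b.a.(a.0 + X\{b}))\{b}))\{b} :: deadlocked
  u5 = 0 :: deadlocked
LTS(Q): 6 reachable states
  v0 = rec X. a.b.b.(a.0 + X\{b}) :: =a=> v1
  v1 = b.b.(a.0 + (rec X. a.b.b.(a.0 + X\{b}))\{b}) :: =b=> v2
  v2 = b.(a.0 + (rec X. a.b.b.(a.0 + X\{b}))\{b}) :: =b=> v3
  v3 = a.0 + (rec X. a.b.b.(a.0 + X\{b}))\{b} :: =a=> v4, =a=> v5
  v4 = (b.b.(a.0 + (rec X. a.b.b.(a.0 + X\{b}))\{b}))\{b} :: deadlocked
  v5 = 0 :: deadlocked
Bisimilarity quotient blocks:
  B0 = {u0}
  B1 = {u1}
  B2 = {u2}
  B3 = {u3, v3}
  B4 = {u4, u5, v4, v5}
  B5 = {v0}
  B6 = {v1}
  B7 = {v2}
u0 ∈ B0, v0 ∈ B5 → different blocks

P ≁ Q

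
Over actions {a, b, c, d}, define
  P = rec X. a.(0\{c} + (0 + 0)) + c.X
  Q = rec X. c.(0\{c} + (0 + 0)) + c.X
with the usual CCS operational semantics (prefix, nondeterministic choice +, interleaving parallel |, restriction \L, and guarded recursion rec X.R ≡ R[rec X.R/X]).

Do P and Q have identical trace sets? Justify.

P's transition system — 2 states:
  p0 = rec X. a.(0\{c} + (0 + 0)) + c.X :: —a→ p1, —c→ p0
  p1 = 0\{c} + (0 + 0) :: deadlocked
Q's transition system — 2 states:
  q0 = rec X. c.(0\{c} + (0 + 0)) + c.X :: —c→ q0, —c→ q1
  q1 = 0\{c} + (0 + 0) :: deadlocked
Trace ⟨a⟩ through P, begin at {p0}:
  after a @ step 1: {p1}
  P completes σ.
Trace ⟨a⟩ through Q, begin at {q0}:
  after a @ step 1: no successor for Q

NO — witness ⟨a⟩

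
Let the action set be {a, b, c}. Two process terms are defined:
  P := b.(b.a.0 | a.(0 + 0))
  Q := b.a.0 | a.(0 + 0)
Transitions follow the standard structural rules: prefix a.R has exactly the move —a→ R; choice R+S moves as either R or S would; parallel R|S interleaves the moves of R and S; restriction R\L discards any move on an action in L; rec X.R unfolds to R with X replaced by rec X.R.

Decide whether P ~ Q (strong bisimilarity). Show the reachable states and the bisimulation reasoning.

P ≁ Q

LTS(P): 7 reachable states
  m0 = b.(b.a.0 | a.(0 + 0)) | —b→ m1
  m1 = b.a.0 | a.(0 + 0) | —a→ m2, —b→ m3
  m2 = b.a.0 | (0 + 0) | —b→ m4
  m3 = a.0 | a.(0 + 0) | —a→ m4, —a→ m5
  m4 = a.0 | (0 + 0) | —a→ m6
  m5 = 0 | a.(0 + 0) | —a→ m6
  m6 = 0 | (0 + 0) | ·
LTS(Q): 6 reachable states
  n0 = b.a.0 | a.(0 + 0) | —a→ n1, —b→ n2
  n1 = b.a.0 | (0 + 0) | —b→ n3
  n2 = a.0 | a.(0 + 0) | —a→ n3, —a→ n4
  n3 = a.0 | (0 + 0) | —a→ n5
  n4 = 0 | a.(0 + 0) | —a→ n5
  n5 = 0 | (0 + 0) | ·
Bisimilarity quotient blocks:
  B0 = {m0}
  B1 = {m1, n0}
  B2 = {m3, n2}
  B3 = {m4, m5, n3, n4}
  B4 = {m6, n5}
  B5 = {m2, n1}
m0 ∈ B0, n0 ∈ B1 → different blocks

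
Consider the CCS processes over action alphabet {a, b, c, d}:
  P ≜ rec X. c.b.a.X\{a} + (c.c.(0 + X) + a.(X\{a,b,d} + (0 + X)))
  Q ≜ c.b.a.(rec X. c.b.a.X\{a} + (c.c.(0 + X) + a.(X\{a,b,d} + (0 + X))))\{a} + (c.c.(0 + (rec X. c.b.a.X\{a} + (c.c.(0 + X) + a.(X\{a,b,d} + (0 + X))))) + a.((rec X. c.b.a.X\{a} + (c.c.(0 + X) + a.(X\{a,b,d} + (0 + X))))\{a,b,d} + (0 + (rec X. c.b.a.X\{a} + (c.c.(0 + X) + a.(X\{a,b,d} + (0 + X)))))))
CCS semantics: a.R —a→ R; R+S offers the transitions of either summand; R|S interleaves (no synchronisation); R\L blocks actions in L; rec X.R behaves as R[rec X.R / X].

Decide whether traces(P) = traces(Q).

LTS(P): 14 reachable states
  u0 = rec X. c.b.a.X\{a} + (c.c.(0 + X) + a.(X\{a,b,d} + (0 + X))) → --a--▸ u1, --c--▸ u2, --c--▸ u3
  u1 = (rec X. c.b.a.X\{a} + (c.c.(0 + X) + a.(X\{a,b,d} + (0 + X))))\{a,b,d} + (0 + (rec X. c.b.a.X\{a} + (c.c.(0 + X) + a.(X\{a,b,d} + (0 + X))))) → --a--▸ u1, --c--▸ u2, --c--▸ u3, --c--▸ u4, --c--▸ u5
  u2 = b.a.(rec X. c.b.a.X\{a} + (c.c.(0 + X) + a.(X\{a,b,d} + (0 + X))))\{a} → --b--▸ u6
  u3 = c.(0 + (rec X. c.b.a.X\{a} + (c.c.(0 + X) + a.(X\{a,b,d} + (0 + X))))) → --c--▸ u7
  u4 = (b.a.(rec X. c.b.a.X\{a} + (c.c.(0 + X) + a.(X\{a,b,d} + (0 + X))))\{a})\{a,b,d} → ·
  u5 = (c.(0 + (rec X. c.b.a.X\{a} + (c.c.(0 + X) + a.(X\{a,b,d} + (0 + X))))))\{a,b,d} → --c--▸ u8
  u6 = a.(rec X. c.b.a.X\{a} + (c.c.(0 + X) + a.(X\{a,b,d} + (0 + X))))\{a} → --a--▸ u9
  u7 = 0 + (rec X. c.b.a.X\{a} + (c.c.(0 + X) + a.(X\{a,b,d} + (0 + X)))) → --a--▸ u1, --c--▸ u2, --c--▸ u3
  u8 = (0 + (rec X. c.b.a.X\{a} + (c.c.(0 + X) + a.(X\{a,b,d} + (0 + X)))))\{a,b,d} → --c--▸ u4, --c--▸ u5
  u9 = (rec X. c.b.a.X\{a} + (c.c.(0 + X) + a.(X\{a,b,d} + (0 + X))))\{a} → --c--▸ u10, --c--▸ u11
  u10 = (b.a.(rec X. c.b.a.X\{a} + (c.c.(0 + X) + a.(X\{a,b,d} + (0 + X))))\{a})\{a} → --b--▸ u12
  u11 = (c.(0 + (rec X. c.b.a.X\{a} + (c.c.(0 + X) + a.(X\{a,b,d} + (0 + X))))))\{a} → --c--▸ u13
  u12 = (a.(rec X. c.b.a.X\{a} + (c.c.(0 + X) + a.(X\{a,b,d} + (0 + X))))\{a})\{a} → ·
  u13 = (0 + (rec X. c.b.a.X\{a} + (c.c.(0 + X) + a.(X\{a,b,d} + (0 + X)))))\{a} → --c--▸ u10, --c--▸ u11
LTS(Q): 14 reachable states
  v0 = c.b.a.(rec X. c.b.a.X\{a} + (c.c.(0 + X) + a.(X\{a,b,d} + (0 + X))))\{a} + (c.c.(0 + (rec X. c.b.a.X\{a} + (c.c.(0 + X) + a.(X\{a,b,d} + (0 + X))))) + a.((rec X. c.b.a.X\{a} + (c.c.(0 + X) + a.(X\{a,b,d} + (0 + X))))\{a,b,d} + (0 + (rec X. c.b.a.X\{a} + (c.c.(0 + X) + a.(X\{a,b,d} + (0 + X))))))) → --a--▸ v1, --c--▸ v2, --c--▸ v3
  v1 = (rec X. c.b.a.X\{a} + (c.c.(0 + X) + a.(X\{a,b,d} + (0 + X))))\{a,b,d} + (0 + (rec X. c.b.a.X\{a} + (c.c.(0 + X) + a.(X\{a,b,d} + (0 + X))))) → --a--▸ v1, --c--▸ v2, --c--▸ v3, --c--▸ v4, --c--▸ v5
  v2 = b.a.(rec X. c.b.a.X\{a} + (c.c.(0 + X) + a.(X\{a,b,d} + (0 + X))))\{a} → --b--▸ v6
  v3 = c.(0 + (rec X. c.b.a.X\{a} + (c.c.(0 + X) + a.(X\{a,b,d} + (0 + X))))) → --c--▸ v7
  v4 = (b.a.(rec X. c.b.a.X\{a} + (c.c.(0 + X) + a.(X\{a,b,d} + (0 + X))))\{a})\{a,b,d} → ·
  v5 = (c.(0 + (rec X. c.b.a.X\{a} + (c.c.(0 + X) + a.(X\{a,b,d} + (0 + X))))))\{a,b,d} → --c--▸ v8
  v6 = a.(rec X. c.b.a.X\{a} + (c.c.(0 + X) + a.(X\{a,b,d} + (0 + X))))\{a} → --a--▸ v9
  v7 = 0 + (rec X. c.b.a.X\{a} + (c.c.(0 + X) + a.(X\{a,b,d} + (0 + X)))) → --a--▸ v1, --c--▸ v2, --c--▸ v3
  v8 = (0 + (rec X. c.b.a.X\{a} + (c.c.(0 + X) + a.(X\{a,b,d} + (0 + X)))))\{a,b,d} → --c--▸ v4, --c--▸ v5
  v9 = (rec X. c.b.a.X\{a} + (c.c.(0 + X) + a.(X\{a,b,d} + (0 + X))))\{a} → --c--▸ v10, --c--▸ v11
  v10 = (b.a.(rec X. c.b.a.X\{a} + (c.c.(0 + X) + a.(X\{a,b,d} + (0 + X))))\{a})\{a} → --b--▸ v12
  v11 = (c.(0 + (rec X. c.b.a.X\{a} + (c.c.(0 + X) + a.(X\{a,b,d} + (0 + X))))))\{a} → --c--▸ v13
  v12 = (a.(rec X. c.b.a.X\{a} + (c.c.(0 + X) + a.(X\{a,b,d} + (0 + X))))\{a})\{a} → ·
  v13 = (0 + (rec X. c.b.a.X\{a} + (c.c.(0 + X) + a.(X\{a,b,d} + (0 + X)))))\{a} → --c--▸ v10, --c--▸ v11
Coarsest stable partition (strong bisimilarity classes):
  B0 = {u0, u7, v0, v7}
  B1 = {u3, v3}
  B2 = {u1, v1}
  B3 = {u12, u4, v12, v4}
  B4 = {u2, v2}
  B5 = {u6, v6}
  B6 = {u13, u9, v13, v9}
  B7 = {u10, v10}
  B8 = {u11, v11}
  B9 = {u5, v5}
  B10 = {u8, v8}
u0 ∈ B0, v0 ∈ B0 → same block
Bisimilar ⇒ trace-equivalent.

traces(P) = traces(Q)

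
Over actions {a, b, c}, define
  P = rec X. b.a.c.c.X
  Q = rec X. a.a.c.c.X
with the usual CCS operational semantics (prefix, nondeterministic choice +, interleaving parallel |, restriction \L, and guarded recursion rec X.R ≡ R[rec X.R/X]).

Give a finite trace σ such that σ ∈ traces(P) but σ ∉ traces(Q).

P's transition system — 4 states:
  u0 = rec X. b.a.c.c.X has moves =b=> u1
  u1 = a.c.c.(rec X. b.a.c.c.X) has moves =a=> u2
  u2 = c.c.(rec X. b.a.c.c.X) has moves =c=> u3
  u3 = c.(rec X. b.a.c.c.X) has moves =c=> u0
Q's transition system — 4 states:
  v0 = rec X. a.a.c.c.X has moves =a=> v1
  v1 = a.c.c.(rec X. a.a.c.c.X) has moves =a=> v2
  v2 = c.c.(rec X. a.a.c.c.X) has moves =c=> v3
  v3 = c.(rec X. a.a.c.c.X) has moves =c=> v0
Trace ⟨b⟩ through P, begin at {u0}:
  after b @ step 1: {u1}
  ✓ P
Trace ⟨b⟩ through Q, begin at {v0}:
  after b @ step 1: no successor for Q

b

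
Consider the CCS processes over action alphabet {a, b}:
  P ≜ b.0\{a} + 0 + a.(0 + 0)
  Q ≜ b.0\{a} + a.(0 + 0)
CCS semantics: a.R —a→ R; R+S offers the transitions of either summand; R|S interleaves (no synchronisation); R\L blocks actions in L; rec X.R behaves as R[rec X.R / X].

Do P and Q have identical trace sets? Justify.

LTS(P): 3 reachable states
  u0 = b.0\{a} + 0 + a.(0 + 0) | --a--▸ u1, --b--▸ u2
  u1 = 0 + 0 | stopped
  u2 = 0\{a} | stopped
LTS(Q): 3 reachable states
  v0 = b.0\{a} + a.(0 + 0) | --a--▸ v1, --b--▸ v2
  v1 = 0 + 0 | stopped
  v2 = 0\{a} | stopped
Bisimilarity quotient blocks:
  B0 = {u0, v0}
  B1 = {u1, u2, v1, v2}
u0 ∈ B0, v0 ∈ B0 → same block
Bisimilar ⇒ trace-equivalent.

YES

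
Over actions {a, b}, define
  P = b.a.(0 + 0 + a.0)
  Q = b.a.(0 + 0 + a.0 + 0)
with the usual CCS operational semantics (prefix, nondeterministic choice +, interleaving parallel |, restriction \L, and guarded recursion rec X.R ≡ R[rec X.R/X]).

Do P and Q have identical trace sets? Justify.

LTS(P): 4 reachable states
  u0 = b.a.(0 + 0 + a.0) :: =b=> u1
  u1 = a.(0 + 0 + a.0) :: =a=> u2
  u2 = 0 + 0 + a.0 :: =a=> u3
  u3 = 0 :: ∅
LTS(Q): 4 reachable states
  v0 = b.a.(0 + 0 + a.0 + 0) :: =b=> v1
  v1 = a.(0 + 0 + a.0 + 0) :: =a=> v2
  v2 = 0 + 0 + a.0 + 0 :: =a=> v3
  v3 = 0 :: ∅
Partition-refinement fixed point:
  B0 = {u0, v0}
  B1 = {u1, v1}
  B2 = {u2, v2}
  B3 = {u3, v3}
u0 ∈ B0, v0 ∈ B0 → same block
Bisimilar ⇒ trace-equivalent.

YES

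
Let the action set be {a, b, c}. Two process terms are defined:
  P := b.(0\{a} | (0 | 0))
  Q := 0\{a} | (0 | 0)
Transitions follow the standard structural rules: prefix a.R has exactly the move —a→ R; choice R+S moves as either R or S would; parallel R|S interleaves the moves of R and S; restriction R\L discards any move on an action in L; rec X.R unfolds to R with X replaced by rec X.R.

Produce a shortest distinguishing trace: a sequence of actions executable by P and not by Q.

P's transition system — 2 states:
  u0 = b.(0\{a} | (0 | 0)) has moves —b→ u1
  u1 = 0\{a} | (0 | 0) has moves (no moves)
Q's transition system — 1 states:
  v0 = 0\{a} | (0 | 0) has moves (no moves)
Run σ = ⟨b⟩ on P: start {u0}
  step 1 (b): {u1}
  — P admits the full trace.
Run σ = ⟨b⟩ on Q: start {v0}
  step 1 (b): ∅  — Q cannot continue

b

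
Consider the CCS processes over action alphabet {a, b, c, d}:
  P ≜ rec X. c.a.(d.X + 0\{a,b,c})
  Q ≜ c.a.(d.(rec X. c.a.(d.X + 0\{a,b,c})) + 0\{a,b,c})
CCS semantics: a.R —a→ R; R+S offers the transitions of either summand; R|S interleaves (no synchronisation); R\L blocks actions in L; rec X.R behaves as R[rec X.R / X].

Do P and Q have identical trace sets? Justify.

YES

Reachable graph of P (3 states):
  m0 = rec X. c.a.(d.X + 0\{a,b,c}) | --c--▸ m1
  m1 = a.(d.(rec X. c.a.(d.X + 0\{a,b,c})) + 0\{a,b,c}) | --a--▸ m2
  m2 = d.(rec X. c.a.(d.X + 0\{a,b,c})) + 0\{a,b,c} | --d--▸ m0
Reachable graph of Q (4 states):
  n0 = c.a.(d.(rec X. c.a.(d.X + 0\{a,b,c})) + 0\{a,b,c}) | --c--▸ n1
  n1 = a.(d.(rec X. c.a.(d.X + 0\{a,b,c})) + 0\{a,b,c}) | --a--▸ n2
  n2 = d.(rec X. c.a.(d.X + 0\{a,b,c})) + 0\{a,b,c} | --d--▸ n3
  n3 = rec X. c.a.(d.X + 0\{a,b,c}) | --c--▸ n1
Bisimilarity quotient blocks:
  B0 = {m0, n0, n3}
  B1 = {m1, n1}
  B2 = {m2, n2}
m0 ∈ B0, n0 ∈ B0 → same block
Bisimilar ⇒ trace-equivalent.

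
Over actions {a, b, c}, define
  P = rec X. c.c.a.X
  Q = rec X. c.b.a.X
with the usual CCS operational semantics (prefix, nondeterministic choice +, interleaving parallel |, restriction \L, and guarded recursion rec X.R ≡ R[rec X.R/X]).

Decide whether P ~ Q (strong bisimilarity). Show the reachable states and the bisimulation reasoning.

not bisimilar

P's transition system — 3 states:
  u0 = rec X. c.c.a.X | --c--▸ u1
  u1 = c.a.(rec X. c.c.a.X) | --c--▸ u2
  u2 = a.(rec X. c.c.a.X) | --a--▸ u0
Q's transition system — 3 states:
  v0 = rec X. c.b.a.X | --c--▸ v1
  v1 = b.a.(rec X. c.b.a.X) | --b--▸ v2
  v2 = a.(rec X. c.b.a.X) | --a--▸ v0
Bisimilarity quotient blocks:
  B0 = {u0}
  B1 = {u1}
  B2 = {u2}
  B3 = {v0}
  B4 = {v1}
  B5 = {v2}
u0 ∈ B0, v0 ∈ B3 → different blocks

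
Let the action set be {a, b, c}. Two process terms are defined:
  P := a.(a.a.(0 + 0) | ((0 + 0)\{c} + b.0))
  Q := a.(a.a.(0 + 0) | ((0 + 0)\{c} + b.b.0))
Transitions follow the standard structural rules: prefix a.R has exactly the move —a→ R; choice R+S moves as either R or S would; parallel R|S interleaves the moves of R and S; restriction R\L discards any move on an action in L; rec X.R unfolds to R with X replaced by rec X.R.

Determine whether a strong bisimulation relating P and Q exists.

not bisimilar

LTS(P): 7 reachable states
  m0 = a.(a.a.(0 + 0) | ((0 + 0)\{c} + b.0)) → =a=> m1
  m1 = a.a.(0 + 0) | ((0 + 0)\{c} + b.0) → =a=> m2, =b=> m3
  m2 = a.(0 + 0) | ((0 + 0)\{c} + b.0) → =a=> m4, =b=> m5
  m3 = a.a.(0 + 0) | 0 → =a=> m5
  m4 = (0 + 0) | ((0 + 0)\{c} + b.0) → =b=> m6
  m5 = a.(0 + 0) | 0 → =a=> m6
  m6 = (0 + 0) | 0 → ·
LTS(Q): 10 reachable states
  n0 = a.(a.a.(0 + 0) | ((0 + 0)\{c} + b.b.0)) → =a=> n1
  n1 = a.a.(0 + 0) | ((0 + 0)\{c} + b.b.0) → =a=> n2, =b=> n3
  n2 = a.(0 + 0) | ((0 + 0)\{c} + b.b.0) → =a=> n4, =b=> n5
  n3 = a.a.(0 + 0) | b.0 → =a=> n5, =b=> n6
  n4 = (0 + 0) | ((0 + 0)\{c} + b.b.0) → =b=> n7
  n5 = a.(0 + 0) | b.0 → =a=> n7, =b=> n8
  n6 = a.a.(0 + 0) | 0 → =a=> n8
  n7 = (0 + 0) | b.0 → =b=> n9
  n8 = a.(0 + 0) | 0 → =a=> n9
  n9 = (0 + 0) | 0 → ·
Coarsest stable partition (strong bisimilarity classes):
  B0 = {m0}
  B1 = {m1, n3}
  B2 = {m2, n5}
  B3 = {m4, n7}
  B4 = {m6, n9}
  B5 = {m5, n8}
  B6 = {m3, n6}
  B7 = {n0}
  B8 = {n1}
  B9 = {n2}
  B10 = {n4}
m0 ∈ B0, n0 ∈ B7 → different blocks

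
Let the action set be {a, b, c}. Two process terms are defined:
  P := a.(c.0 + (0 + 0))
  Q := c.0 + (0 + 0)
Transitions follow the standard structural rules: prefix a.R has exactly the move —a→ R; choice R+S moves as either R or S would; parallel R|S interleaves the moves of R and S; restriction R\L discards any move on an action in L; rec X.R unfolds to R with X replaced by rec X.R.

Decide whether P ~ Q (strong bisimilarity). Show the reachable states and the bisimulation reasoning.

not bisimilar

LTS(P): 3 reachable states
  s0 = a.(c.0 + (0 + 0)) has moves --a--▸ s1
  s1 = c.0 + (0 + 0) has moves --c--▸ s2
  s2 = 0 has moves ·
LTS(Q): 2 reachable states
  t0 = c.0 + (0 + 0) has moves --c--▸ t1
  t1 = 0 has moves ·
Coarsest stable partition (strong bisimilarity classes):
  B0 = {s0}
  B1 = {s1, t0}
  B2 = {s2, t1}
s0 ∈ B0, t0 ∈ B1 → different blocks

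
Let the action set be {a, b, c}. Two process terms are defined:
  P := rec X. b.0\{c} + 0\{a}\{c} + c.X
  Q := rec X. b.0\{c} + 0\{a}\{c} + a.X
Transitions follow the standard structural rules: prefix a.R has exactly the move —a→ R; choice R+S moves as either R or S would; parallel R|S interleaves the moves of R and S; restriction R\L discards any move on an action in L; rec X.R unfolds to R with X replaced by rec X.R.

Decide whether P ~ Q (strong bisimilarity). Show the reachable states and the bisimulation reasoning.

P's transition system — 2 states:
  u0 = rec X. b.0\{c} + 0\{a}\{c} + c.X ⊢ --b--▸ u1, --c--▸ u0
  u1 = 0\{c} ⊢ ∅
Q's transition system — 2 states:
  v0 = rec X. b.0\{c} + 0\{a}\{c} + a.X ⊢ --a--▸ v0, --b--▸ v1
  v1 = 0\{c} ⊢ ∅
Coarsest stable partition (strong bisimilarity classes):
  B0 = {u0}
  B1 = {u1, v1}
  B2 = {v0}
u0 ∈ B0, v0 ∈ B2 → different blocks

NO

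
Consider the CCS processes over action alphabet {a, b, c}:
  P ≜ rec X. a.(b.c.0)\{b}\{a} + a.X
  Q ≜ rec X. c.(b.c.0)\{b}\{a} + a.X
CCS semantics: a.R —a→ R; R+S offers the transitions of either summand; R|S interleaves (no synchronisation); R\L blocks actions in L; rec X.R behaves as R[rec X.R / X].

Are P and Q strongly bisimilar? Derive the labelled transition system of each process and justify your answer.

P ≁ Q

P's transition system — 2 states:
  p0 = rec X. a.(b.c.0)\{b}\{a} + a.X :: --a--▸ p0, --a--▸ p1
  p1 = (b.c.0)\{b}\{a} :: ·
Q's transition system — 2 states:
  q0 = rec X. c.(b.c.0)\{b}\{a} + a.X :: --a--▸ q0, --c--▸ q1
  q1 = (b.c.0)\{b}\{a} :: ·
Coarsest stable partition (strong bisimilarity classes):
  B0 = {p0}
  B1 = {p1, q1}
  B2 = {q0}
p0 ∈ B0, q0 ∈ B2 → different blocks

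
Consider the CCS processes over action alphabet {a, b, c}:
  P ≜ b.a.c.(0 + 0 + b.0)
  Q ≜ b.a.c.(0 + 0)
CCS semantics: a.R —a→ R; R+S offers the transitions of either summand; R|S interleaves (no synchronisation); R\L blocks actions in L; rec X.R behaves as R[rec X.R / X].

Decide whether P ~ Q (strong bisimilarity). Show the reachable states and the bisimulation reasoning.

P ≁ Q

P's transition system — 5 states:
  s0 = b.a.c.(0 + 0 + b.0) ⊢ ··b··> s1
  s1 = a.c.(0 + 0 + b.0) ⊢ ··a··> s2
  s2 = c.(0 + 0 + b.0) ⊢ ··c··> s3
  s3 = 0 + 0 + b.0 ⊢ ··b··> s4
  s4 = 0 ⊢ ∅
Q's transition system — 4 states:
  t0 = b.a.c.(0 + 0) ⊢ ··b··> t1
  t1 = a.c.(0 + 0) ⊢ ··a··> t2
  t2 = c.(0 + 0) ⊢ ··c··> t3
  t3 = 0 + 0 ⊢ ∅
Bisimilarity quotient blocks:
  B0 = {s0}
  B1 = {s1}
  B2 = {s2}
  B3 = {s3}
  B4 = {s4, t3}
  B5 = {t0}
  B6 = {t1}
  B7 = {t2}
s0 ∈ B0, t0 ∈ B5 → different blocks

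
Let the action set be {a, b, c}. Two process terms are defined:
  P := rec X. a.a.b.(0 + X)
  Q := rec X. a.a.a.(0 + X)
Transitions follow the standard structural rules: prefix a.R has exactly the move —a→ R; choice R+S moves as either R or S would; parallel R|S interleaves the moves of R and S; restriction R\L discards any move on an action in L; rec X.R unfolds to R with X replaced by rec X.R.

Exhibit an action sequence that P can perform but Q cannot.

P's transition system — 4 states:
  u0 = rec X. a.a.b.(0 + X) has moves ··a··> u1
  u1 = a.b.(0 + (rec X. a.a.b.(0 + X))) has moves ··a··> u2
  u2 = b.(0 + (rec X. a.a.b.(0 + X))) has moves ··b··> u3
  u3 = 0 + (rec X. a.a.b.(0 + X)) has moves ··a··> u1
Q's transition system — 4 states:
  v0 = rec X. a.a.a.(0 + X) has moves ··a··> v1
  v1 = a.a.(0 + (rec X. a.a.a.(0 + X))) has moves ··a··> v2
  v2 = a.(0 + (rec X. a.a.a.(0 + X))) has moves ··a··> v3
  v3 = 0 + (rec X. a.a.a.(0 + X)) has moves ··a··> v1
Trace ⟨aab⟩ through P, begin at {u0}:
  step 1 (a): {u1}
  step 2 (a): {u2}
  step 3 (b): {u3}
  P completes σ.
Trace ⟨aab⟩ through Q, begin at {v0}:
  step 1 (a): {v1}
  step 2 (a): {v2}
  step 3 (b): ∅ (Q stuck)

aab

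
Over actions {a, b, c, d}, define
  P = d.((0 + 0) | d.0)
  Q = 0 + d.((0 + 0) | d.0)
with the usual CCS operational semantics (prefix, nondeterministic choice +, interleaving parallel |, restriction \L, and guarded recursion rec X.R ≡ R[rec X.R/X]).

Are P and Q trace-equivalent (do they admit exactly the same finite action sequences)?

LTS(P): 3 reachable states
  p0 = d.((0 + 0) | d.0) → -d-> p1
  p1 = (0 + 0) | d.0 → -d-> p2
  p2 = (0 + 0) | 0 → ·
LTS(Q): 3 reachable states
  q0 = 0 + d.((0 + 0) | d.0) → -d-> q1
  q1 = (0 + 0) | d.0 → -d-> q2
  q2 = (0 + 0) | 0 → ·
Partition-refinement fixed point:
  B0 = {p0, q0}
  B1 = {p1, q1}
  B2 = {p2, q2}
p0 ∈ B0, q0 ∈ B0 → same block
Bisimilar ⇒ trace-equivalent.

traces(P) = traces(Q)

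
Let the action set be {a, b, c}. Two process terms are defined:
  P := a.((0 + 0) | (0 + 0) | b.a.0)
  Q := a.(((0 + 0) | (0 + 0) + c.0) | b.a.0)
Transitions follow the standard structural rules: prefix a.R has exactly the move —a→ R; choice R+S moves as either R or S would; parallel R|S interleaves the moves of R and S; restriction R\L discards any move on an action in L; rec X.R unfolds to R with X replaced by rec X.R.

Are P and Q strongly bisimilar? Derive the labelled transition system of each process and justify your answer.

P's transition system — 4 states:
  s0 = a.((0 + 0) | (0 + 0) | b.a.0) :: --a--▸ s1
  s1 = (0 + 0) | (0 + 0) | b.a.0 :: --b--▸ s2
  s2 = (0 + 0) | (0 + 0) | a.0 :: --a--▸ s3
  s3 = (0 + 0) | (0 + 0) | 0 :: (no moves)
Q's transition system — 7 states:
  t0 = a.(((0 + 0) | (0 + 0) + c.0) | b.a.0) :: --a--▸ t1
  t1 = ((0 + 0) | (0 + 0) + c.0) | b.a.0 :: --b--▸ t2, --c--▸ t3
  t2 = ((0 + 0) | (0 + 0) + c.0) | a.0 :: --a--▸ t4, --c--▸ t5
  t3 = 0 | b.a.0 :: --b--▸ t5
  t4 = ((0 + 0) | (0 + 0) + c.0) | 0 :: --c--▸ t6
  t5 = 0 | a.0 :: --a--▸ t6
  t6 = 0 | 0 :: (no moves)
Bisimilarity quotient blocks:
  B0 = {s0}
  B1 = {s1, t3}
  B2 = {s2, t5}
  B3 = {s3, t6}
  B4 = {t0}
  B5 = {t1}
  B6 = {t2}
  B7 = {t4}
s0 ∈ B0, t0 ∈ B4 → different blocks

NO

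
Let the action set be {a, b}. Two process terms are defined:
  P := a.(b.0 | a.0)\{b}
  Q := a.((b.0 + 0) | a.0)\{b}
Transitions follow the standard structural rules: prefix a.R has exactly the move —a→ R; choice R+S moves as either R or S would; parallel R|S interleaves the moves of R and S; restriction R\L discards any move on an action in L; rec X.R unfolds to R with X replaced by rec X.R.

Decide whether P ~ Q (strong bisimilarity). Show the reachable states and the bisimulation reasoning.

P's transition system — 3 states:
  m0 = a.(b.0 | a.0)\{b} → ··a··> m1
  m1 = (b.0 | a.0)\{b} → ··a··> m2
  m2 = (b.0 | 0)\{b} → stopped
Q's transition system — 3 states:
  n0 = a.((b.0 + 0) | a.0)\{b} → ··a··> n1
  n1 = ((b.0 + 0) | a.0)\{b} → ··a··> n2
  n2 = ((b.0 + 0) | 0)\{b} → stopped
Partition-refinement fixed point:
  B0 = {m0, n0}
  B1 = {m1, n1}
  B2 = {m2, n2}
m0 ∈ B0, n0 ∈ B0 → same block

YES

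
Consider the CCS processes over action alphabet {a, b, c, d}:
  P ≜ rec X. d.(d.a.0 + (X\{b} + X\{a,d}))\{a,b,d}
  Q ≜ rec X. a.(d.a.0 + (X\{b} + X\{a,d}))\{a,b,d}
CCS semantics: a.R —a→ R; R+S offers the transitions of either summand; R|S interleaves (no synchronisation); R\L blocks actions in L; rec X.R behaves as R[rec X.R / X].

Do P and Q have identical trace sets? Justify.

P's transition system — 2 states:
  u0 = rec X. d.(d.a.0 + (X\{b} + X\{a,d}))\{a,b,d} has moves —d→ u1
  u1 = (d.a.0 + ((rec X. d.(d.a.0 + (X\{b} + X\{a,d}))\{a,b,d})\{b} + (rec X. d.(d.a.0 + (X\{b} + X\{a,d}))\{a,b,d})\{a,d}))\{a,b,d} has moves (no moves)
Q's transition system — 2 states:
  v0 = rec X. a.(d.a.0 + (X\{b} + X\{a,d}))\{a,b,d} has moves —a→ v1
  v1 = (d.a.0 + ((rec X. a.(d.a.0 + (X\{b} + X\{a,d}))\{a,b,d})\{b} + (rec X. a.(d.a.0 + (X\{b} + X\{a,d}))\{a,b,d})\{a,d}))\{a,b,d} has moves (no moves)
Run σ = ⟨d⟩ on P: start {u0}
  after d @ step 1: {u1}
  P completes σ.
Run σ = ⟨d⟩ on Q: start {v0}
  after d @ step 1: ∅  — Q cannot continue

trace-distinct — witness ⟨d⟩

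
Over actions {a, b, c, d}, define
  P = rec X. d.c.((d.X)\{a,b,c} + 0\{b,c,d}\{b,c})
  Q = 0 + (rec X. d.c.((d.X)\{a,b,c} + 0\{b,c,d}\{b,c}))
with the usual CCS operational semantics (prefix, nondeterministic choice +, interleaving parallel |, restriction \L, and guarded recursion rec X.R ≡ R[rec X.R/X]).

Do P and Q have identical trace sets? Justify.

YES

P's transition system — 5 states:
  m0 = rec X. d.c.((d.X)\{a,b,c} + 0\{b,c,d}\{b,c}) → --d--▸ m1
  m1 = c.((d.(rec X. d.c.((d.X)\{a,b,c} + 0\{b,c,d}\{b,c})))\{a,b,c} + 0\{b,c,d}\{b,c}) → --c--▸ m2
  m2 = (d.(rec X. d.c.((d.X)\{a,b,c} + 0\{b,c,d}\{b,c})))\{a,b,c} + 0\{b,c,d}\{b,c} → --d--▸ m3
  m3 = (rec X. d.c.((d.X)\{a,b,c} + 0\{b,c,d}\{b,c}))\{a,b,c} → --d--▸ m4
  m4 = (c.((d.(rec X. d.c.((d.X)\{a,b,c} + 0\{b,c,d}\{b,c})))\{a,b,c} + 0\{b,c,d}\{b,c}))\{a,b,c} → stopped
Q's transition system — 5 states:
  n0 = 0 + (rec X. d.c.((d.X)\{a,b,c} + 0\{b,c,d}\{b,c})) → --d--▸ n1
  n1 = c.((d.(rec X. d.c.((d.X)\{a,b,c} + 0\{b,c,d}\{b,c})))\{a,b,c} + 0\{b,c,d}\{b,c}) → --c--▸ n2
  n2 = (d.(rec X. d.c.((d.X)\{a,b,c} + 0\{b,c,d}\{b,c})))\{a,b,c} + 0\{b,c,d}\{b,c} → --d--▸ n3
  n3 = (rec X. d.c.((d.X)\{a,b,c} + 0\{b,c,d}\{b,c}))\{a,b,c} → --d--▸ n4
  n4 = (c.((d.(rec X. d.c.((d.X)\{a,b,c} + 0\{b,c,d}\{b,c})))\{a,b,c} + 0\{b,c,d}\{b,c}))\{a,b,c} → stopped
Bisimilarity quotient blocks:
  B0 = {m0, n0}
  B1 = {m1, n1}
  B2 = {m2, n2}
  B3 = {m3, n3}
  B4 = {m4, n4}
m0 ∈ B0, n0 ∈ B0 → same block
Bisimilar ⇒ trace-equivalent.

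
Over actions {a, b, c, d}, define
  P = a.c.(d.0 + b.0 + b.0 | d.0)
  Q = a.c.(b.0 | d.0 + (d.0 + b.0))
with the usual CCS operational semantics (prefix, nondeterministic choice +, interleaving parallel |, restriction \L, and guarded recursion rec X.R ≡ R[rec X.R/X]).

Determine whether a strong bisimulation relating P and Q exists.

P ~ Q

LTS(P): 7 reachable states
  s0 = a.c.(d.0 + b.0 + b.0 | d.0) → -a-> s1
  s1 = c.(d.0 + b.0 + b.0 | d.0) → -c-> s2
  s2 = d.0 + b.0 + b.0 | d.0 → -b-> s3, -b-> s4, -d-> s3, -d-> s5
  s3 = 0 → stopped
  s4 = 0 | d.0 → -d-> s6
  s5 = b.0 | 0 → -b-> s6
  s6 = 0 | 0 → stopped
LTS(Q): 7 reachable states
  t0 = a.c.(b.0 | d.0 + (d.0 + b.0)) → -a-> t1
  t1 = c.(b.0 | d.0 + (d.0 + b.0)) → -c-> t2
  t2 = b.0 | d.0 + (d.0 + b.0) → -b-> t3, -b-> t4, -d-> t3, -d-> t5
  t3 = 0 → stopped
  t4 = 0 | d.0 → -d-> t6
  t5 = b.0 | 0 → -b-> t6
  t6 = 0 | 0 → stopped
Coarsest stable partition (strong bisimilarity classes):
  B0 = {s0, t0}
  B1 = {s1, t1}
  B2 = {s2, t2}
  B3 = {s5, t5}
  B4 = {s3, s6, t3, t6}
  B5 = {s4, t4}
s0 ∈ B0, t0 ∈ B0 → same block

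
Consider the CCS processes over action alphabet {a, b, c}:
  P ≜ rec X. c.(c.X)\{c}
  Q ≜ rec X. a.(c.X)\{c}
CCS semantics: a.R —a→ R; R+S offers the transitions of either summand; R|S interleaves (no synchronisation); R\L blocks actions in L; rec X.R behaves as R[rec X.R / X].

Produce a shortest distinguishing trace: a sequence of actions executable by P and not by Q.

Reachable graph of P (2 states):
  p0 = rec X. c.(c.X)\{c} :: -c-> p1
  p1 = (c.(rec X. c.(c.X)\{c}))\{c} :: (no moves)
Reachable graph of Q (2 states):
  q0 = rec X. a.(c.X)\{c} :: -a-> q1
  q1 = (c.(rec X. a.(c.X)\{c}))\{c} :: (no moves)
Run σ = ⟨c⟩ on P: start {p0}
  [1] c ⇒ {p1}
  ✓ P
Run σ = ⟨c⟩ on Q: start {q0}
  [1] c ⇒ ∅ (Q stuck)

c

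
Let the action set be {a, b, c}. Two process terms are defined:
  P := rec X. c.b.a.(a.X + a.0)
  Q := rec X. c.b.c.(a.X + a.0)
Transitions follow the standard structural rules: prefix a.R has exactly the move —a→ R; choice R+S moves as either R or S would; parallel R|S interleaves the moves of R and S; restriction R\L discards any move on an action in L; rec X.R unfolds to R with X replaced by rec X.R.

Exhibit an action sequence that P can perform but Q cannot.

cba

P's transition system — 5 states:
  p0 = rec X. c.b.a.(a.X + a.0) | ··c··> p1
  p1 = b.a.(a.(rec X. c.b.a.(a.X + a.0)) + a.0) | ··b··> p2
  p2 = a.(a.(rec X. c.b.a.(a.X + a.0)) + a.0) | ··a··> p3
  p3 = a.(rec X. c.b.a.(a.X + a.0)) + a.0 | ··a··> p0, ··a··> p4
  p4 = 0 | (no moves)
Q's transition system — 5 states:
  q0 = rec X. c.b.c.(a.X + a.0) | ··c··> q1
  q1 = b.c.(a.(rec X. c.b.c.(a.X + a.0)) + a.0) | ··b··> q2
  q2 = c.(a.(rec X. c.b.c.(a.X + a.0)) + a.0) | ··c··> q3
  q3 = a.(rec X. c.b.c.(a.X + a.0)) + a.0 | ··a··> q0, ··a··> q4
  q4 = 0 | (no moves)
Executing cba from P (initial set {p0}):
  [1] c ⇒ {p1}
  [2] b ⇒ {p2}
  [3] a ⇒ {p3}
  — P admits the full trace.
Executing cba from Q (initial set {q0}):
  [1] c ⇒ {q1}
  [2] b ⇒ {q2}
  [3] a ⇒ no successor for Q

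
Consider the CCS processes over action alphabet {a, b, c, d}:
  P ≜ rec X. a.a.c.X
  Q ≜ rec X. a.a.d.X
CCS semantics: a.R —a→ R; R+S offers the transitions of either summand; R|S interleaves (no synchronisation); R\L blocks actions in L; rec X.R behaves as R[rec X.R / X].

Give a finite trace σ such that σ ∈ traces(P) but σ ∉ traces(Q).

aac

P's transition system — 3 states:
  p0 = rec X. a.a.c.X has moves ··a··> p1
  p1 = a.c.(rec X. a.a.c.X) has moves ··a··> p2
  p2 = c.(rec X. a.a.c.X) has moves ··c··> p0
Q's transition system — 3 states:
  q0 = rec X. a.a.d.X has moves ··a··> q1
  q1 = a.d.(rec X. a.a.d.X) has moves ··a··> q2
  q2 = d.(rec X. a.a.d.X) has moves ··d··> q0
Trace ⟨aac⟩ through P, begin at {p0}:
  step 1 (a): {p1}
  step 2 (a): {p2}
  step 3 (c): {p0}
  — P admits the full trace.
Trace ⟨aac⟩ through Q, begin at {q0}:
  step 1 (a): {q1}
  step 2 (a): {q2}
  step 3 (c): ∅ (Q stuck)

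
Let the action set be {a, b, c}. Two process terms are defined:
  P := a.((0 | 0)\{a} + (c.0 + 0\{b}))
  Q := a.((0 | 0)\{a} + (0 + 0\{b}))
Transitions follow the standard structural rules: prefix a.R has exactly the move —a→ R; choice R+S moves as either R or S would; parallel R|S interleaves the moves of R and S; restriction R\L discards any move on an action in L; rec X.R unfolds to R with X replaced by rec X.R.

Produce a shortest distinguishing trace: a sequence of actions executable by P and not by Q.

P's transition system — 3 states:
  m0 = a.((0 | 0)\{a} + (c.0 + 0\{b})) → ··a··> m1
  m1 = (0 | 0)\{a} + (c.0 + 0\{b}) → ··c··> m2
  m2 = 0 → stopped
Q's transition system — 2 states:
  n0 = a.((0 | 0)\{a} + (0 + 0\{b})) → ··a··> n1
  n1 = (0 | 0)\{a} + (0 + 0\{b}) → stopped
Trace ⟨ac⟩ through P, begin at {m0}:
  step 1 (a): {m1}
  step 2 (c): {m2}
  — P admits the full trace.
Trace ⟨ac⟩ through Q, begin at {n0}:
  step 1 (a): {n1}
  step 2 (c): no successor for Q

ac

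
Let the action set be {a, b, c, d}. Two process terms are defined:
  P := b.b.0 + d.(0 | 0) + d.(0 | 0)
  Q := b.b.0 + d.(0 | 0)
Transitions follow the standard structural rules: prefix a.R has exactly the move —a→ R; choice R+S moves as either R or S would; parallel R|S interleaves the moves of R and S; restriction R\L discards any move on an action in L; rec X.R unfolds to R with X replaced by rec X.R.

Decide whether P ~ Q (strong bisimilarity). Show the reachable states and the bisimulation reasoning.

bisimilar

Reachable graph of P (4 states):
  u0 = b.b.0 + d.(0 | 0) + d.(0 | 0) ⊢ —b→ u1, —d→ u2
  u1 = b.0 ⊢ —b→ u3
  u2 = 0 | 0 ⊢ ·
  u3 = 0 ⊢ ·
Reachable graph of Q (4 states):
  v0 = b.b.0 + d.(0 | 0) ⊢ —b→ v1, —d→ v2
  v1 = b.0 ⊢ —b→ v3
  v2 = 0 | 0 ⊢ ·
  v3 = 0 ⊢ ·
Partition-refinement fixed point:
  B0 = {u0, v0}
  B1 = {u2, u3, v2, v3}
  B2 = {u1, v1}
u0 ∈ B0, v0 ∈ B0 → same block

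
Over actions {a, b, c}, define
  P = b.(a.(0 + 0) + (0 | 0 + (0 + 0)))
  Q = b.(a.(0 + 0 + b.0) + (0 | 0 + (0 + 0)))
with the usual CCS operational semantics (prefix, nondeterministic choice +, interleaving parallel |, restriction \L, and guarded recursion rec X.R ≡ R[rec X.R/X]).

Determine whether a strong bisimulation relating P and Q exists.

P's transition system — 3 states:
  m0 = b.(a.(0 + 0) + (0 | 0 + (0 + 0))) | -b-> m1
  m1 = a.(0 + 0) + (0 | 0 + (0 + 0)) | -a-> m2
  m2 = 0 + 0 | ·
Q's transition system — 4 states:
  n0 = b.(a.(0 + 0 + b.0) + (0 | 0 + (0 + 0))) | -b-> n1
  n1 = a.(0 + 0 + b.0) + (0 | 0 + (0 + 0)) | -a-> n2
  n2 = 0 + 0 + b.0 | -b-> n3
  n3 = 0 | ·
Coarsest stable partition (strong bisimilarity classes):
  B0 = {m0}
  B1 = {m1}
  B2 = {m2, n3}
  B3 = {n0}
  B4 = {n1}
  B5 = {n2}
m0 ∈ B0, n0 ∈ B3 → different blocks

NO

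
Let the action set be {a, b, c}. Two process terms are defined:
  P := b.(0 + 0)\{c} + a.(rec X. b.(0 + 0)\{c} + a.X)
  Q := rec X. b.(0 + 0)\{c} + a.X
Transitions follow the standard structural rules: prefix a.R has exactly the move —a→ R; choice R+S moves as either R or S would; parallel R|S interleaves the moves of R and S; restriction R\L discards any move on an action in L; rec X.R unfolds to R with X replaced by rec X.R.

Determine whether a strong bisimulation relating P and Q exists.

P ~ Q

LTS(P): 3 reachable states
  s0 = b.(0 + 0)\{c} + a.(rec X. b.(0 + 0)\{c} + a.X) ⊢ =a=> s1, =b=> s2
  s1 = rec X. b.(0 + 0)\{c} + a.X ⊢ =a=> s1, =b=> s2
  s2 = (0 + 0)\{c} ⊢ ∅
LTS(Q): 2 reachable states
  t0 = rec X. b.(0 + 0)\{c} + a.X ⊢ =a=> t0, =b=> t1
  t1 = (0 + 0)\{c} ⊢ ∅
Bisimilarity quotient blocks:
  B0 = {s0, s1, t0}
  B1 = {s2, t1}
s0 ∈ B0, t0 ∈ B0 → same block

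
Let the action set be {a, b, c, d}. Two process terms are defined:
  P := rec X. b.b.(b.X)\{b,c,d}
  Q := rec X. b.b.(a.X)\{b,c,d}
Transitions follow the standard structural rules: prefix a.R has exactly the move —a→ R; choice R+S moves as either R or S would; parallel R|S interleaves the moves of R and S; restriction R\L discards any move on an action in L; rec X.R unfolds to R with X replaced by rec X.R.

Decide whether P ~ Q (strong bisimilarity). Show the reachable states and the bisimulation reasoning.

LTS(P): 3 reachable states
  m0 = rec X. b.b.(b.X)\{b,c,d} ⊢ --b--▸ m1
  m1 = b.(b.(rec X. b.b.(b.X)\{b,c,d}))\{b,c,d} ⊢ --b--▸ m2
  m2 = (b.(rec X. b.b.(b.X)\{b,c,d}))\{b,c,d} ⊢ stopped
LTS(Q): 4 reachable states
  n0 = rec X. b.b.(a.X)\{b,c,d} ⊢ --b--▸ n1
  n1 = b.(a.(rec X. b.b.(a.X)\{b,c,d}))\{b,c,d} ⊢ --b--▸ n2
  n2 = (a.(rec X. b.b.(a.X)\{b,c,d}))\{b,c,d} ⊢ --a--▸ n3
  n3 = (rec X. b.b.(a.X)\{b,c,d})\{b,c,d} ⊢ stopped
Coarsest stable partition (strong bisimilarity classes):
  B0 = {m0}
  B1 = {m1}
  B2 = {m2, n3}
  B3 = {n0}
  B4 = {n1}
  B5 = {n2}
m0 ∈ B0, n0 ∈ B3 → different blocks

P ≁ Q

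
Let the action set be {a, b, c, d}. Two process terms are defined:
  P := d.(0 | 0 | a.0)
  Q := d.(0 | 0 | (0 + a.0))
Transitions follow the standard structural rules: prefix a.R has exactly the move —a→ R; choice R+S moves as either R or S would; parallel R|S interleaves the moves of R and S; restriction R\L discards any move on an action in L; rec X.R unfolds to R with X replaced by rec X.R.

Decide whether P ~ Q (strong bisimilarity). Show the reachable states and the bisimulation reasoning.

LTS(P): 3 reachable states
  p0 = d.(0 | 0 | a.0) | =d=> p1
  p1 = 0 | 0 | a.0 | =a=> p2
  p2 = 0 | 0 | 0 | ∅
LTS(Q): 3 reachable states
  q0 = d.(0 | 0 | (0 + a.0)) | =d=> q1
  q1 = 0 | 0 | (0 + a.0) | =a=> q2
  q2 = 0 | 0 | 0 | ∅
Bisimilarity quotient blocks:
  B0 = {p0, q0}
  B1 = {p1, q1}
  B2 = {p2, q2}
p0 ∈ B0, q0 ∈ B0 → same block

bisimilar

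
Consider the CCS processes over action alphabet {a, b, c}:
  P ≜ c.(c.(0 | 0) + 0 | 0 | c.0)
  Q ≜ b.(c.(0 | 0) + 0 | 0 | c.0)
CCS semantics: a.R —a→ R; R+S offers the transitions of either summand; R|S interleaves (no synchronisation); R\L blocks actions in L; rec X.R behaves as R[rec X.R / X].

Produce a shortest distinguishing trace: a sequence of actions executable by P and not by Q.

c

LTS(P): 4 reachable states
  m0 = c.(c.(0 | 0) + 0 | 0 | c.0) | --c--▸ m1
  m1 = c.(0 | 0) + 0 | 0 | c.0 | --c--▸ m2, --c--▸ m3
  m2 = 0 | 0 | deadlocked
  m3 = 0 | 0 | 0 | deadlocked
LTS(Q): 4 reachable states
  n0 = b.(c.(0 | 0) + 0 | 0 | c.0) | --b--▸ n1
  n1 = c.(0 | 0) + 0 | 0 | c.0 | --c--▸ n2, --c--▸ n3
  n2 = 0 | 0 | deadlocked
  n3 = 0 | 0 | 0 | deadlocked
Executing c from P (initial set {m0}):
  [1] c ⇒ {m1}
  — P admits the full trace.
Executing c from Q (initial set {n0}):
  [1] c ⇒ no successor for Q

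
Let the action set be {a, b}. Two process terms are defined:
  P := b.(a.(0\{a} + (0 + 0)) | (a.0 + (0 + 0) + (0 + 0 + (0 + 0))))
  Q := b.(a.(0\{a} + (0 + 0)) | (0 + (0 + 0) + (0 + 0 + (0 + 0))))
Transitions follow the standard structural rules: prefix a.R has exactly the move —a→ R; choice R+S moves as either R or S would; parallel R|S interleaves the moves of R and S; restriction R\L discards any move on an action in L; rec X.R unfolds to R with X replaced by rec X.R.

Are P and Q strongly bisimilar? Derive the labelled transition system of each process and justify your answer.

not bisimilar

Reachable graph of P (5 states):
  s0 = b.(a.(0\{a} + (0 + 0)) | (a.0 + (0 + 0) + (0 + 0 + (0 + 0)))) ⊢ =b=> s1
  s1 = a.(0\{a} + (0 + 0)) | (a.0 + (0 + 0) + (0 + 0 + (0 + 0))) ⊢ =a=> s2, =a=> s3
  s2 = (0\{a} + (0 + 0)) | (a.0 + (0 + 0) + (0 + 0 + (0 + 0))) ⊢ =a=> s4
  s3 = a.(0\{a} + (0 + 0)) | 0 ⊢ =a=> s4
  s4 = (0\{a} + (0 + 0)) | 0 ⊢ stopped
Reachable graph of Q (3 states):
  t0 = b.(a.(0\{a} + (0 + 0)) | (0 + (0 + 0) + (0 + 0 + (0 + 0)))) ⊢ =b=> t1
  t1 = a.(0\{a} + (0 + 0)) | (0 + (0 + 0) + (0 + 0 + (0 + 0))) ⊢ =a=> t2
  t2 = (0\{a} + (0 + 0)) | (0 + (0 + 0) + (0 + 0 + (0 + 0))) ⊢ stopped
Partition-refinement fixed point:
  B0 = {s0}
  B1 = {s1}
  B2 = {s2, s3, t1}
  B3 = {s4, t2}
  B4 = {t0}
s0 ∈ B0, t0 ∈ B4 → different blocks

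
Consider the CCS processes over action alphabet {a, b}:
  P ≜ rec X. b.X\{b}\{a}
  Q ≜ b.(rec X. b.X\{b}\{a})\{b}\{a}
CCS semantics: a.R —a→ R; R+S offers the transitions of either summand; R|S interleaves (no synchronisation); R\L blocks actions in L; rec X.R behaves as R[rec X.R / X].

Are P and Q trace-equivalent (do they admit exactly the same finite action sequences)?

traces(P) = traces(Q)

LTS(P): 2 reachable states
  u0 = rec X. b.X\{b}\{a} → --b--▸ u1
  u1 = (rec X. b.X\{b}\{a})\{b}\{a} → (no moves)
LTS(Q): 2 reachable states
  v0 = b.(rec X. b.X\{b}\{a})\{b}\{a} → --b--▸ v1
  v1 = (rec X. b.X\{b}\{a})\{b}\{a} → (no moves)
Bisimilarity quotient blocks:
  B0 = {u0, v0}
  B1 = {u1, v1}
u0 ∈ B0, v0 ∈ B0 → same block
Bisimilar ⇒ trace-equivalent.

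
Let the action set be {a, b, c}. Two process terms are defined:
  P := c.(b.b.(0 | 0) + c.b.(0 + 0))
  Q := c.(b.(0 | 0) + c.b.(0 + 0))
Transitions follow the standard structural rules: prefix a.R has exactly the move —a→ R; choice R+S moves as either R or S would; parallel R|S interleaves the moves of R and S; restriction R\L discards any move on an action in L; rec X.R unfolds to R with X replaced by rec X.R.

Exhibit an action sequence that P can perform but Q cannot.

cbb

LTS(P): 6 reachable states
  s0 = c.(b.b.(0 | 0) + c.b.(0 + 0)) ⊢ -c-> s1
  s1 = b.b.(0 | 0) + c.b.(0 + 0) ⊢ -b-> s2, -c-> s3
  s2 = b.(0 | 0) ⊢ -b-> s4
  s3 = b.(0 + 0) ⊢ -b-> s5
  s4 = 0 | 0 ⊢ ∅
  s5 = 0 + 0 ⊢ ∅
LTS(Q): 5 reachable states
  t0 = c.(b.(0 | 0) + c.b.(0 + 0)) ⊢ -c-> t1
  t1 = b.(0 | 0) + c.b.(0 + 0) ⊢ -b-> t2, -c-> t3
  t2 = 0 | 0 ⊢ ∅
  t3 = b.(0 + 0) ⊢ -b-> t4
  t4 = 0 + 0 ⊢ ∅
Trace ⟨cbb⟩ through P, begin at {s0}:
  step 1 (c): {s1}
  step 2 (b): {s2}
  step 3 (b): {s4}
  P completes σ.
Trace ⟨cbb⟩ through Q, begin at {t0}:
  step 1 (c): {t1}
  step 2 (b): {t2}
  step 3 (b): ∅ (Q stuck)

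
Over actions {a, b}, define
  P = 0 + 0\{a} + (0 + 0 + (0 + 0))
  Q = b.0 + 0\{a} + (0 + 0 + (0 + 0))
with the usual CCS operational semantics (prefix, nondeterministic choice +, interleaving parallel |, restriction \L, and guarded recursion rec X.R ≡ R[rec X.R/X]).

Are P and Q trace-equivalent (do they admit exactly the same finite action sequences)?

LTS(P): 1 reachable states
  u0 = 0 + 0\{a} + (0 + 0 + (0 + 0)) → (no moves)
LTS(Q): 2 reachable states
  v0 = b.0 + 0\{a} + (0 + 0 + (0 + 0)) → =b=> v1
  v1 = 0 → (no moves)
Executing b from Q (initial set {v0}):
  [1] b ⇒ {v1}
  ✓ Q
Executing b from P (initial set {u0}):
  [1] b ⇒ ∅  — P cannot continue

traces(P) ≠ traces(Q) — witness ⟨b⟩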